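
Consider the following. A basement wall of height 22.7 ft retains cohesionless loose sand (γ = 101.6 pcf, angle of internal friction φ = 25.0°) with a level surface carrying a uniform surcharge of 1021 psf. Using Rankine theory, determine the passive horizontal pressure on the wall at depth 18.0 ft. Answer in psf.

K_p = (1 + sin φ)/(1 − sin φ) = 2.464.
σ_v = γz + q = 101.6 × 18.0 + 1021 = 2850 psf.
σ_h = K_p σ_v = 2.464 × 2850 = 7022 psf.

7020 psf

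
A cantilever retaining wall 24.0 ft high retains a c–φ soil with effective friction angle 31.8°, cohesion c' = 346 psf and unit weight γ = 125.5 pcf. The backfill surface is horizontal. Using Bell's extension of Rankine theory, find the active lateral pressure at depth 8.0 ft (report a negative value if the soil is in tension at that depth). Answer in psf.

K_a = (1 − sin φ)/(1 + sin φ) = 0.3098.
σ_a = K_a γ z − 2c√K_a = 0.3098×125.5×8.0 − 2×346×0.5566 = -74.13 psf.

-74.1 psf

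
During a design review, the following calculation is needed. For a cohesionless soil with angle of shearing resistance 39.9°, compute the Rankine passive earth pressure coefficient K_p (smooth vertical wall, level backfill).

4.58

K_p = (1 + sin φ)/(1 − sin φ) = tan²(45° + 39.9°/2) = 4.578.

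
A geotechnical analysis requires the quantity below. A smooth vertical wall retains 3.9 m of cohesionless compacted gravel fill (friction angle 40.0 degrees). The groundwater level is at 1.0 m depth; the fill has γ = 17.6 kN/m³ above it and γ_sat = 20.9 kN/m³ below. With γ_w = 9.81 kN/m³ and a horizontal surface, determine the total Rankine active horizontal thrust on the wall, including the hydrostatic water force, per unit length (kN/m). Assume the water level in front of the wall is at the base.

K_a = tan²(45° − φ/2) = 0.2174.
γ' = 20.9 − 9.81 = 11.09 kN/m³. Depth below WT = 2.9 m.
σ'_h at WT = K_a γ d_w = 3.827 kPa; at base = 3.827 + K_a γ' × 2.9 = 10.82 kPa.
P₁ (0–1.0 m) = ½×3.827×1.0 = 1.913. P₂ (1.0–3.9 m) = ½(3.827+10.82)×2.9 = 21.24.
P_w = ½ γ_w h₂² = 0.5×9.81×2.9² = 41.25. Total = 1.913+21.24+41.25 = 64.40 kN/m.

64.4 kN/m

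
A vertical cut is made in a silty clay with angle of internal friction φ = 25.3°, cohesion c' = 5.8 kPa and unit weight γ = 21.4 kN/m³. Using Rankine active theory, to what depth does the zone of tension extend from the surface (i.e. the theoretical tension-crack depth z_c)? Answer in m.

0.856 m

K_a = tan²(45° − 25.3°/2) = 0.4012; √K_a = 0.6334.
The active pressure is zero where K_a γ z = 2c√K_a, so z_c = 2c/(γ√K_a) = 2×5.8/(21.4×0.6334) = 0.8558 m.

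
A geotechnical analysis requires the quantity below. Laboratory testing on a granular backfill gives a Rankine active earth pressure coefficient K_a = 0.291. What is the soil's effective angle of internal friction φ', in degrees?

K_a = tan²(45° − φ/2) ⇒ 45° − φ/2 = arctan(√0.291) = 28.34°.
φ = 2(45° − 28.34°) = 33.31°.

33.3°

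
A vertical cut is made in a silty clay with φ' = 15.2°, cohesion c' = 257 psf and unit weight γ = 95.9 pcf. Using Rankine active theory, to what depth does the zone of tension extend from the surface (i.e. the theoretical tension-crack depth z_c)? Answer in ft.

7.01 ft

K_a = tan²(45° − 15.2°/2) = 0.5845; √K_a = 0.7646.
The active pressure is zero where K_a γ z = 2c√K_a, so z_c = 2c/(γ√K_a) = 2×257/(95.9×0.7646) = 7.010 ft.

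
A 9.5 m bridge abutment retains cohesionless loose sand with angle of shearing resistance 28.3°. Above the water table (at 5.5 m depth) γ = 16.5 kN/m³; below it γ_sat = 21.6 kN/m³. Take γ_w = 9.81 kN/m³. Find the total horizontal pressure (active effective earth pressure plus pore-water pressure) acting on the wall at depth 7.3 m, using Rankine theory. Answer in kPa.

57.6 kPa

K_a = (1 − sin φ)/(1 + sin φ) = 0.3568.
γ' = 21.6 − 9.81 = 11.79 kN/m³.
Effective vertical stress at 7.3 m: σ'_v = 16.5×5.5 + 11.79×1.80 = 112.0 kPa.
σ'_h = K_a σ'_v = 0.3568 × 112.0 = 39.95 kPa; u = γ_w × 1.80 = 17.66 kPa.
Total σ_h = 39.95 + 17.66 = 57.61 kPa.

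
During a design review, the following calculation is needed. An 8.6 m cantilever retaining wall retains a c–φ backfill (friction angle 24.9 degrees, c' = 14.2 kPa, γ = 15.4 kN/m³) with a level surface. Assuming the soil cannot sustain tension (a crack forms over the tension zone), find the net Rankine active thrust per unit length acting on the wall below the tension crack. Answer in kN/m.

K_a = 0.4074; √K_a = 0.6383.
Tension-crack depth z_c = 2c/(γ√K_a) = 2×14.2/(15.4×0.6383) = 2.889 m.
σ_a at base = K_a γ H − 2c√K_a = 0.4074×15.4×8.6 − 2×14.2×0.6383 = 35.83 kPa.
P_a = ½ × 35.83 × (H − z_c) = 0.5×35.83×5.711 = 102.3 kN/m.

102 kN/m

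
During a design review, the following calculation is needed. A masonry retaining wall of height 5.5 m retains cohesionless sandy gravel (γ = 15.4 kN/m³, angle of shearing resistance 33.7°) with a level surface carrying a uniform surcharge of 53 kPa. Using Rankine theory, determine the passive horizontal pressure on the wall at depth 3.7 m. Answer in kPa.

K_p = (1 + sin φ)/(1 − sin φ) = 3.493.
σ_v = γz + q = 15.4 × 3.7 + 53 = 110.0 kPa.
σ_h = K_p σ_v = 3.493 × 110.0 = 384.1 kPa.

384 kPa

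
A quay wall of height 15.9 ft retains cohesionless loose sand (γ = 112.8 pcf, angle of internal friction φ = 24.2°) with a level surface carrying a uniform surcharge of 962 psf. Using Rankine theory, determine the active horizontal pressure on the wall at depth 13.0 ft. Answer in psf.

1020 psf

K_a = (1 − sin φ)/(1 + sin φ) = 0.4185.
σ_v = γz + q = 112.8 × 13.0 + 962 = 2428 psf.
σ_h = K_a σ_v = 0.4185 × 2428 = 1016 psf.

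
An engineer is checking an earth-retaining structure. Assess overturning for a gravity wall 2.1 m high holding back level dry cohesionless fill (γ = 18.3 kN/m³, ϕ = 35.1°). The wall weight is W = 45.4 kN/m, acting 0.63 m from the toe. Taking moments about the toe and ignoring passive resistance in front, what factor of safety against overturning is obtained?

3.75

K_a = tan²(45° − 35.1°/2) = 0.2698.
P_a = ½K_aγH² = 0.5×0.2698×18.3×2.1² = 10.89 kN/m, acting at H/3 = 0.7000 m above the base.
Overturning moment M_o = P_a × H/3 = 10.89 × 0.7000 = 7.622.
Resisting moment M_r = W × 0.63 = 45.4 × 0.63 = 28.60.
FS_overturning = M_r/M_o = 28.60/7.622 = 3.753.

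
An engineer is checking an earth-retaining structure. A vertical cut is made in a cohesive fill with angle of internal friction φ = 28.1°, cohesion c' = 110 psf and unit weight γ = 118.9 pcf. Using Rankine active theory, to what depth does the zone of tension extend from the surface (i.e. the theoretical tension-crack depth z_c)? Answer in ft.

3.09 ft

K_a = tan²(45° − 28.1°/2) = 0.3596; √K_a = 0.5997.
The active pressure is zero where K_a γ z = 2c√K_a, so z_c = 2c/(γ√K_a) = 2×110/(118.9×0.5997) = 3.086 ft.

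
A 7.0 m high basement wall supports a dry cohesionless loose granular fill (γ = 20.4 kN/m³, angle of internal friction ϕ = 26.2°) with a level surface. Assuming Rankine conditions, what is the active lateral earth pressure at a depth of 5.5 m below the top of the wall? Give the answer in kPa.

43.5 kPa

K_a = (1 − sin φ)/(1 + sin φ) = 0.3874.
σ_h = K_a γ z = 0.3874 × 20.4 × 5.5 = 43.47 kPa.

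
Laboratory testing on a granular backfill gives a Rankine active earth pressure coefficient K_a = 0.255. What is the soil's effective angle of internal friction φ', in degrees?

K_a = tan²(45° − φ/2) ⇒ 45° − φ/2 = arctan(√0.255) = 26.79°.
φ = 2(45° − 26.79°) = 36.41°.

36.4°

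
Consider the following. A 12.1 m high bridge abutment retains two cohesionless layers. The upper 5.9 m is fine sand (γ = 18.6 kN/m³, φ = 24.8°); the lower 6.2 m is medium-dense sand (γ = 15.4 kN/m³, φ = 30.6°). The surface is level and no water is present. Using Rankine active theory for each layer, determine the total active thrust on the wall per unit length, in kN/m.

K_a1 = tan²(45°−24.8°/2) = 0.4090; K_a2 = tan²(45°−30.6°/2) = 0.3253.
Layer 1: σ at base = K_a1 γ₁ h₁ = 44.88 kPa; P₁ = ½×44.88×5.9 = 132.4.
Layer 2: σ_v at top = γ₁h₁ = 109.7; σ_h top = K_a2×109.7 = 35.70; σ_h base = K_a2×(109.7+15.4×6.2) = 66.77.
P₂ = ½(35.70+66.77)×6.2 = 317.7. Total P_a = 132.4+317.7 = 450.1 kN/m.

450 kN/m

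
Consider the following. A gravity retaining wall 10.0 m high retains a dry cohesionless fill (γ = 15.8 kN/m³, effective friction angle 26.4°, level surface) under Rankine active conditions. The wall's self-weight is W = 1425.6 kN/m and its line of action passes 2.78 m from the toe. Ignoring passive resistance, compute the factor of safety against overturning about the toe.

K_a = tan²(45° − 26.4°/2) = 0.3844.
P_a = ½K_aγH² = 0.5×0.3844×15.8×10.0² = 303.7 kN/m, acting at H/3 = 3.333 m above the base.
Overturning moment M_o = P_a × H/3 = 303.7 × 3.333 = 1012.
Resisting moment M_r = W × 2.78 = 1425.6 × 2.78 = 3963.
FS_overturning = M_r/M_o = 3963/1012 = 3.915.

3.91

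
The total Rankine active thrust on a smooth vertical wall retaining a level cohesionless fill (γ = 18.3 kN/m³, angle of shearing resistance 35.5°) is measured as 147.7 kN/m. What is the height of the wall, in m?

K_a = 0.2653. P_a = ½ K_a γ H² ⇒ H = √(2P_a/(K_a γ)).
H = √(2×147.7/(0.2653×18.3)) = 7.801 m.

7.80 m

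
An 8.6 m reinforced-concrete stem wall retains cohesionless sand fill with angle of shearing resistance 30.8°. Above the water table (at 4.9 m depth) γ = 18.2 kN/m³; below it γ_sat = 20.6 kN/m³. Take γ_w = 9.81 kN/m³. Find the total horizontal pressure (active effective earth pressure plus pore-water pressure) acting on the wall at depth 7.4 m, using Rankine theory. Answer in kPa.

K_a = (1 − sin φ)/(1 + sin φ) = 0.3227.
γ' = 20.6 − 9.81 = 10.79 kN/m³.
Effective vertical stress at 7.4 m: σ'_v = 18.2×4.9 + 10.79×2.50 = 116.2 kPa.
σ'_h = K_a σ'_v = 0.3227 × 116.2 = 37.48 kPa; u = γ_w × 2.50 = 24.53 kPa.
Total σ_h = 37.48 + 24.53 = 62.01 kPa.

62.0 kPa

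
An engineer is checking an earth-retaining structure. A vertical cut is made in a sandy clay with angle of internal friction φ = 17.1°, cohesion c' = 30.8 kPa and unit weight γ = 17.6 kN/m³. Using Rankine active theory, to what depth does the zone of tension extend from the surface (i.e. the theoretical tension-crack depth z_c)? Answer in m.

K_a = tan²(45° − 17.1°/2) = 0.5455; √K_a = 0.7386.
The active pressure is zero where K_a γ z = 2c√K_a, so z_c = 2c/(γ√K_a) = 2×30.8/(17.6×0.7386) = 4.739 m.

4.74 m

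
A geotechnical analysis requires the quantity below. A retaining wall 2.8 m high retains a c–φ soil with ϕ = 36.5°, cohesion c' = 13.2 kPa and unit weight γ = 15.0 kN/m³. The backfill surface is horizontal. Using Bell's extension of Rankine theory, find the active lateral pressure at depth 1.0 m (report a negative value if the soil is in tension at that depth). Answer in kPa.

K_a = (1 − sin φ)/(1 + sin φ) = 0.2541.
σ_a = K_a γ z − 2c√K_a = 0.2541×15.0×1.0 − 2×13.2×0.5040 = -9.496 kPa.

-9.50 kPa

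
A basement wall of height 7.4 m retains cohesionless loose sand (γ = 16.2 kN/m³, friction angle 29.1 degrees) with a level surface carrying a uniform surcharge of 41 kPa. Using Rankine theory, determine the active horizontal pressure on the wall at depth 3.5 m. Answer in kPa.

33.8 kPa

K_a = (1 − sin φ)/(1 + sin φ) = 0.3456.
σ_v = γz + q = 16.2 × 3.5 + 41 = 97.70 kPa.
σ_h = K_a σ_v = 0.3456 × 97.70 = 33.76 kPa.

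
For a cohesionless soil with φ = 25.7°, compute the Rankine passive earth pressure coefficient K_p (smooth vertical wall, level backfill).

2.53

K_p = (1 + sin φ)/(1 − sin φ) = tan²(45° + 25.7°/2) = 2.531.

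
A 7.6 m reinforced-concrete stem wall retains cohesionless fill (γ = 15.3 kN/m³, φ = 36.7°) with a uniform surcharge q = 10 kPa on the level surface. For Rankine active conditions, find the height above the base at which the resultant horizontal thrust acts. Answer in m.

2.72 m

K_a = 0.2519.
Triangular part P₁ = ½K_aγH² = 111.3 at H/3 = 2.533 m; rectangular part P₂ = K_a q H = 19.14 at H/2 = 3.800 m.
ȳ = (P₁·2.533 + P₂·3.800)/(P₁+P₂) = 2.719 m.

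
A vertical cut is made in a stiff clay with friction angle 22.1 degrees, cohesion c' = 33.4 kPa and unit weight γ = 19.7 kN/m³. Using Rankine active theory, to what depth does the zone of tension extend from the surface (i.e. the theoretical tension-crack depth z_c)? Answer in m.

K_a = tan²(45° − 22.1°/2) = 0.4533; √K_a = 0.6732.
The active pressure is zero where K_a γ z = 2c√K_a, so z_c = 2c/(γ√K_a) = 2×33.4/(19.7×0.6732) = 5.037 m.

5.04 m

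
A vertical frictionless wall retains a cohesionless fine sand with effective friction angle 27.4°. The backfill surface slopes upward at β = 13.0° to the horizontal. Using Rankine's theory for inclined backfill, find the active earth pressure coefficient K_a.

K_a = cos β · (cos β − √(cos²β − cos²φ)) / (cos β + √(cos²β − cos²φ)).
cos β = 0.9744, cos φ = 0.8878, √(cos²β − cos²φ) = 0.4015.
K_a = 0.9744 × (0.9744 − 0.4015)/(0.9744 + 0.4015) = 0.4057.

0.406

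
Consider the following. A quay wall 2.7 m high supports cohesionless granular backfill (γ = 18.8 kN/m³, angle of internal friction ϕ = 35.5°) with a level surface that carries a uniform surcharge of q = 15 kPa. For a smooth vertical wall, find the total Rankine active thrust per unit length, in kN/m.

28.9 kN/m

K_a = tan²(45° − φ/2) = 0.2653.
Soil triangle: ½ K_a γ H² = 0.5×0.2653×18.8×2.7² = 18.18 kN/m.
Surcharge rectangle: K_a q H = 0.2653×15×2.7 = 10.74 kN/m.
Total = 18.18 + 10.74 = 28.92 kN/m.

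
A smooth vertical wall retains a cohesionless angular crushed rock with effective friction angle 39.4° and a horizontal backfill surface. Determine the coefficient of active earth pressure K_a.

0.223

K_a = (1 − sin φ)/(1 + sin φ) = (1 − sin 39.4°)/(1 + sin 39.4°) = 0.2234.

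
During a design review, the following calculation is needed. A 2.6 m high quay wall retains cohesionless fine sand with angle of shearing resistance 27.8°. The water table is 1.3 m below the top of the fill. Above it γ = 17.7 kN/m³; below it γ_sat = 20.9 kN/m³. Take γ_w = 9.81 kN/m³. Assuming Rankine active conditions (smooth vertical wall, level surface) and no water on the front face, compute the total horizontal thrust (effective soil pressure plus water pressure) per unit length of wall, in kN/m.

K_a = tan²(45° − φ/2) = 0.3639.
γ' = 20.9 − 9.81 = 11.09 kN/m³. Depth below WT = 1.3 m.
σ'_h at WT = K_a γ d_w = 8.373 kPa; at base = 8.373 + K_a γ' × 1.3 = 13.62 kPa.
P₁ (0–1.3 m) = ½×8.373×1.3 = 5.443. P₂ (1.3–2.6 m) = ½(8.373+13.62)×1.3 = 14.30.
P_w = ½ γ_w h₂² = 0.5×9.81×1.3² = 8.289. Total = 5.443+14.30+8.289 = 28.03 kN/m.

28.0 kN/m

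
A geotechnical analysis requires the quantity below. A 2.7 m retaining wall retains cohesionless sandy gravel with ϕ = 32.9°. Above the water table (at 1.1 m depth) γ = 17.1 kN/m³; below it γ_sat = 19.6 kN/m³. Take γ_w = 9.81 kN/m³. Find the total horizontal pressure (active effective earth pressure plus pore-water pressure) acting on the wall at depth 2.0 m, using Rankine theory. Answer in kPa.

K_a = (1 − sin φ)/(1 + sin φ) = 0.2960.
γ' = 19.6 − 9.81 = 9.790 kN/m³.
Effective vertical stress at 2.0 m: σ'_v = 17.1×1.1 + 9.790×0.900 = 27.62 kPa.
σ'_h = K_a σ'_v = 0.2960 × 27.62 = 8.177 kPa; u = γ_w × 0.900 = 8.829 kPa.
Total σ_h = 8.177 + 8.829 = 17.01 kPa.

17.0 kPa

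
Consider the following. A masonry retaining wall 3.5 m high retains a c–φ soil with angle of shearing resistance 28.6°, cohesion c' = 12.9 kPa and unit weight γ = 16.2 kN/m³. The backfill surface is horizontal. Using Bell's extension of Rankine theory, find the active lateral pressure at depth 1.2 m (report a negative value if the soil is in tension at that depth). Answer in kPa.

K_a = (1 − sin φ)/(1 + sin φ) = 0.3525.
σ_a = K_a γ z − 2c√K_a = 0.3525×16.2×1.2 − 2×12.9×0.5938 = -8.465 kPa.

-8.47 kPa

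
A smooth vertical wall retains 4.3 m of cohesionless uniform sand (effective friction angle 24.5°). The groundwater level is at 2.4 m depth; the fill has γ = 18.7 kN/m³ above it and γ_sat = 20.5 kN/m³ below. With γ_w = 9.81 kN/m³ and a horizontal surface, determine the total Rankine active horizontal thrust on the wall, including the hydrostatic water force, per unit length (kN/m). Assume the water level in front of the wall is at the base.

83.3 kN/m

K_a = tan²(45° − φ/2) = 0.4137.
γ' = 20.5 − 9.81 = 10.69 kN/m³. Depth below WT = 1.9 m.
σ'_h at WT = K_a γ d_w = 18.57 kPa; at base = 18.57 + K_a γ' × 1.9 = 26.97 kPa.
P₁ (0–2.4 m) = ½×18.57×2.4 = 22.28. P₂ (2.4–4.3 m) = ½(18.57+26.97)×1.9 = 43.26.
P_w = ½ γ_w h₂² = 0.5×9.81×1.9² = 17.71. Total = 22.28+43.26+17.71 = 83.25 kN/m.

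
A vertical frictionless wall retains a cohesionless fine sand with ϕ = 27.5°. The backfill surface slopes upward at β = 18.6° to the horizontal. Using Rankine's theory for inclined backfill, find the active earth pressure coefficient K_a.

K_a = cos β · (cos β − √(cos²β − cos²φ)) / (cos β + √(cos²β − cos²φ)).
cos β = 0.9478, cos φ = 0.8870, √(cos²β − cos²φ) = 0.3339.
K_a = 0.9478 × (0.9478 − 0.3339)/(0.9478 + 0.3339) = 0.4540.

0.454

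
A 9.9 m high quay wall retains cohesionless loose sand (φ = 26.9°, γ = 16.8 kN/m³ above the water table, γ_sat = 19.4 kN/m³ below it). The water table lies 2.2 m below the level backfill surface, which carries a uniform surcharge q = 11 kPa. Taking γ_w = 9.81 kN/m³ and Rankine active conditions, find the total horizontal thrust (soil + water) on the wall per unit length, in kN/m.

K_a = tan²(45° − φ/2) = 0.3770.
γ' = 19.4 − 9.81 = 9.590 kN/m³. h₂ = H − d_w = 7.7 m.
σ'_h: at surface K_a·q = 4.147; at WT K_a(q+γd_w) = 18.08; at base K_a(q+γd_w+γ'h₂) = 45.92 kPa.
P₁ = ½(4.147+18.08)×2.2 = 24.45; P₂ = ½(18.08+45.92)×7.7 = 246.4; P_w = ½γ_w h₂² = 290.8.
Total = 24.45+246.4+290.8 = 561.7 kN/m.

562 kN/m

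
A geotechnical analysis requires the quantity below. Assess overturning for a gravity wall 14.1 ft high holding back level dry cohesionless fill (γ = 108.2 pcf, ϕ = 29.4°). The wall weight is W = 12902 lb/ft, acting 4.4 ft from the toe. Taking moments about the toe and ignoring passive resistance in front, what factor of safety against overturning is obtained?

3.29

K_a = tan²(45° − 29.4°/2) = 0.3415.
P_a = ½K_aγH² = 0.5×0.3415×108.2×14.1² = 3673 lb/ft, acting at H/3 = 4.700 ft above the base.
Overturning moment M_o = P_a × H/3 = 3673 × 4.700 = 17260.
Resisting moment M_r = W × 4.4 = 12902 × 4.4 = 56770.
FS_overturning = M_r/M_o = 56770/17260 = 3.289.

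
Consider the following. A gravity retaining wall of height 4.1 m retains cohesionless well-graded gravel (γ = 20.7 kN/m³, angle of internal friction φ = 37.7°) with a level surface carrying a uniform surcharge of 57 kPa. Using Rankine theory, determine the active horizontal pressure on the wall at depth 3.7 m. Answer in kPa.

K_a = (1 − sin φ)/(1 + sin φ) = 0.2411.
σ_v = γz + q = 20.7 × 3.7 + 57 = 133.6 kPa.
σ_h = K_a σ_v = 0.2411 × 133.6 = 32.20 kPa.

32.2 kPa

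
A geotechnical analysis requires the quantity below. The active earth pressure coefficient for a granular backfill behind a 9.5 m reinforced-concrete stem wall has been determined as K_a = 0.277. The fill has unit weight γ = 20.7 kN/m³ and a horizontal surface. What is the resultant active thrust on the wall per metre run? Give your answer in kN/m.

P = ½ K_a γ H² = 0.5 × 0.277 × 20.7 × 9.5² = 258.7 kN/m.

259 kN/m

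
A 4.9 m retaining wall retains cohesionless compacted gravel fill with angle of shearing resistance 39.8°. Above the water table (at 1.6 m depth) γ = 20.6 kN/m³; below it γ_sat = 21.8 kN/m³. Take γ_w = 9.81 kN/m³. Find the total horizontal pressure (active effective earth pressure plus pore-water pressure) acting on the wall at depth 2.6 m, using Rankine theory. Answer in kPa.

K_a = (1 − sin φ)/(1 + sin φ) = 0.2194.
γ' = 21.8 − 9.81 = 11.99 kN/m³.
Effective vertical stress at 2.6 m: σ'_v = 20.6×1.6 + 11.99×1.00 = 44.95 kPa.
σ'_h = K_a σ'_v = 0.2194 × 44.95 = 9.863 kPa; u = γ_w × 1.00 = 9.810 kPa.
Total σ_h = 9.863 + 9.810 = 19.67 kPa.

19.7 kPa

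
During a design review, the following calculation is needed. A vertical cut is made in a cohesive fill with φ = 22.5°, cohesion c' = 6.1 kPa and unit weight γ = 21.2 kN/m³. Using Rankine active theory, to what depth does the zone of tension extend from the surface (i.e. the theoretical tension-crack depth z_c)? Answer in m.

K_a = tan²(45° − 22.5°/2) = 0.4465; √K_a = 0.6682.
The active pressure is zero where K_a γ z = 2c√K_a, so z_c = 2c/(γ√K_a) = 2×6.1/(21.2×0.6682) = 0.8613 m.

0.861 m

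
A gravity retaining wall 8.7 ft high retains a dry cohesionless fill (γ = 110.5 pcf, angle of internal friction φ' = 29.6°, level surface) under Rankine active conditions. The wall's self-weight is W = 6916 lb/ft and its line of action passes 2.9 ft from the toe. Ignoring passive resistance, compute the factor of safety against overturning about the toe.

K_a = tan²(45° − 29.6°/2) = 0.3387.
P_a = ½K_aγH² = 0.5×0.3387×110.5×8.7² = 1417 lb/ft, acting at H/3 = 2.900 ft above the base.
Overturning moment M_o = P_a × H/3 = 1417 × 2.900 = 4108.
Resisting moment M_r = W × 2.9 = 6916 × 2.9 = 20060.
FS_overturning = M_r/M_o = 20060/4108 = 4.882.

4.88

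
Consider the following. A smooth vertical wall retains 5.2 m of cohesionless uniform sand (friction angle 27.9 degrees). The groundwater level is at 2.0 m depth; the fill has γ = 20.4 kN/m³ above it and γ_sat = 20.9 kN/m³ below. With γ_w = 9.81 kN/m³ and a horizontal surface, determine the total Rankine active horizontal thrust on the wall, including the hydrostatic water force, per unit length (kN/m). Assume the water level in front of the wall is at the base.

K_a = tan²(45° − φ/2) = 0.3625.
γ' = 20.9 − 9.81 = 11.09 kN/m³. Depth below WT = 3.2 m.
σ'_h at WT = K_a γ d_w = 14.79 kPa; at base = 14.79 + K_a γ' × 3.2 = 27.65 kPa.
P₁ (0–2.0 m) = ½×14.79×2.0 = 14.79. P₂ (2.0–5.2 m) = ½(14.79+27.65)×3.2 = 67.90.
P_w = ½ γ_w h₂² = 0.5×9.81×3.2² = 50.23. Total = 14.79+67.90+50.23 = 132.9 kN/m.

133 kN/m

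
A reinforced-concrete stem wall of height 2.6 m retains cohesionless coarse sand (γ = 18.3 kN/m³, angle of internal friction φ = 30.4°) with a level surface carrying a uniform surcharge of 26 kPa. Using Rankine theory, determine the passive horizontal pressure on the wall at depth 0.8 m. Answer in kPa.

K_p = (1 + sin φ)/(1 − sin φ) = 3.049.
σ_v = γz + q = 18.3 × 0.8 + 26 = 40.64 kPa.
σ_h = K_p σ_v = 3.049 × 40.64 = 123.9 kPa.

124 kPa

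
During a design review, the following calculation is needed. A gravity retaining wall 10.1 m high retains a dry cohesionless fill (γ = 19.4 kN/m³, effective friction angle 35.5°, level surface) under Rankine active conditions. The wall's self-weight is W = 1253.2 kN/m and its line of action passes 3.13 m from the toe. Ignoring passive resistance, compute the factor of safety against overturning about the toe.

K_a = tan²(45° − 35.5°/2) = 0.2653.
P_a = ½K_aγH² = 0.5×0.2653×19.4×10.1² = 262.5 kN/m, acting at H/3 = 3.367 m above the base.
Overturning moment M_o = P_a × H/3 = 262.5 × 3.367 = 883.7.
Resisting moment M_r = W × 3.13 = 1253.2 × 3.13 = 3923.
FS_overturning = M_r/M_o = 3923/883.7 = 4.439.

4.44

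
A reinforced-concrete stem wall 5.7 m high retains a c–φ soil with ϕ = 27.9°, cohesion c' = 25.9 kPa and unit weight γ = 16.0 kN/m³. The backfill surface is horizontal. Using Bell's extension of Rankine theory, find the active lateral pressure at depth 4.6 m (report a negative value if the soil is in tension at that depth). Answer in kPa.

-4.51 kPa

K_a = (1 − sin φ)/(1 + sin φ) = 0.3625.
σ_a = K_a γ z − 2c√K_a = 0.3625×16.0×4.6 − 2×25.9×0.6020 = -4.509 kPa.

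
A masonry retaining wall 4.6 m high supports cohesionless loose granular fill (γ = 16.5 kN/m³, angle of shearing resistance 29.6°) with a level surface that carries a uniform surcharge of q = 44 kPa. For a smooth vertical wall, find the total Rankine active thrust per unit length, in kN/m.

128 kN/m

K_a = tan²(45° − φ/2) = 0.3387.
Soil triangle: ½ K_a γ H² = 0.5×0.3387×16.5×4.6² = 59.13 kN/m.
Surcharge rectangle: K_a q H = 0.3387×44×4.6 = 68.56 kN/m.
Total = 59.13 + 68.56 = 127.7 kN/m.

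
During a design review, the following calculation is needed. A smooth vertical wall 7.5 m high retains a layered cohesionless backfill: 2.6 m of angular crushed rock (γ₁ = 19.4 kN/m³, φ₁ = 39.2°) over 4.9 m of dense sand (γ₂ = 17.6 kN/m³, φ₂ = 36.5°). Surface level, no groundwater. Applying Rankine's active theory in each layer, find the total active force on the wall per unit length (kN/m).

131 kN/m

K_a1 = tan²(45°−39.2°/2) = 0.2255; K_a2 = tan²(45°−36.5°/2) = 0.2541.
Layer 1: σ at base = K_a1 γ₁ h₁ = 11.37 kPa; P₁ = ½×11.37×2.6 = 14.78.
Layer 2: σ_v at top = γ₁h₁ = 50.44; σ_h top = K_a2×50.44 = 12.81; σ_h base = K_a2×(50.44+17.6×4.9) = 34.72.
P₂ = ½(12.81+34.72)×4.9 = 116.5. Total P_a = 14.78+116.5 = 131.3 kN/m.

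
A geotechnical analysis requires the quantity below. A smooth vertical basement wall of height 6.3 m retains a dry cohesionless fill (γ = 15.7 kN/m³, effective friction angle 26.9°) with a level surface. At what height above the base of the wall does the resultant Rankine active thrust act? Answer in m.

K_a = 0.3770.
The pressure distribution is triangular, so the resultant acts at H/3 above the base = 6.3/3 = 2.100 m.

2.10 m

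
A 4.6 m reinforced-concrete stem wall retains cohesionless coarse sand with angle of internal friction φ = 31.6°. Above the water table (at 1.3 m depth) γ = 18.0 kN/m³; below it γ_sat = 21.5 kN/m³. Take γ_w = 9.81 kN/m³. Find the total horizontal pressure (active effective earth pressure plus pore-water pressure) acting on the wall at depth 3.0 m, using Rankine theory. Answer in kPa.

30.2 kPa

K_a = (1 − sin φ)/(1 + sin φ) = 0.3123.
γ' = 21.5 − 9.81 = 11.69 kN/m³.
Effective vertical stress at 3.0 m: σ'_v = 18.0×1.3 + 11.69×1.70 = 43.27 kPa.
σ'_h = K_a σ'_v = 0.3123 × 43.27 = 13.52 kPa; u = γ_w × 1.70 = 16.68 kPa.
Total σ_h = 13.52 + 16.68 = 30.19 kPa.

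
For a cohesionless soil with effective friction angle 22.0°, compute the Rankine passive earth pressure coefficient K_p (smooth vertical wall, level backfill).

2.20

K_p = (1 + sin φ)/(1 − sin φ) = tan²(45° + 22.0°/2) = 2.198.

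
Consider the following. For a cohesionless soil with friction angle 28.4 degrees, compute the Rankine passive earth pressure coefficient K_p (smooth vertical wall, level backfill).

K_p = (1 + sin φ)/(1 − sin φ) = tan²(45° + 28.4°/2) = 2.814.

2.81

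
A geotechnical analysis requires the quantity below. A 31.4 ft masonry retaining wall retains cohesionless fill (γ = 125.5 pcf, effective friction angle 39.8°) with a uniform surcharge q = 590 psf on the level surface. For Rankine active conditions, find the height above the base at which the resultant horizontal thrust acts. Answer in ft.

11.7 ft

K_a = 0.2194.
Triangular part P₁ = ½K_aγH² = 13580 at H/3 = 10.47 ft; rectangular part P₂ = K_a q H = 4065 at H/2 = 15.70 ft.
ȳ = (P₁·10.47 + P₂·15.70)/(P₁+P₂) = 11.67 ft.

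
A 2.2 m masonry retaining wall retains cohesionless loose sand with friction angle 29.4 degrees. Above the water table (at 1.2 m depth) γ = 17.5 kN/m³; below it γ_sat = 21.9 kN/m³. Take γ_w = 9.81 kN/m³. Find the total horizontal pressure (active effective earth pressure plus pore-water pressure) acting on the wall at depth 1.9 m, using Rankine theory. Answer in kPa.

16.9 kPa

K_a = (1 − sin φ)/(1 + sin φ) = 0.3415.
γ' = 21.9 − 9.81 = 12.09 kN/m³.
Effective vertical stress at 1.9 m: σ'_v = 17.5×1.2 + 12.09×0.700 = 29.46 kPa.
σ'_h = K_a σ'_v = 0.3415 × 29.46 = 10.06 kPa; u = γ_w × 0.700 = 6.867 kPa.
Total σ_h = 10.06 + 6.867 = 16.93 kPa.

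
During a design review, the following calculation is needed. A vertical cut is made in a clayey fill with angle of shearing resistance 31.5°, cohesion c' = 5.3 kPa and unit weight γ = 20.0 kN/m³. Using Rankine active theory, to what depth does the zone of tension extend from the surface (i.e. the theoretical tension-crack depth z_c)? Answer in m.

K_a = tan²(45° − 31.5°/2) = 0.3136; √K_a = 0.5600.
The active pressure is zero where K_a γ z = 2c√K_a, so z_c = 2c/(γ√K_a) = 2×5.3/(20.0×0.5600) = 0.9464 m.

0.946 m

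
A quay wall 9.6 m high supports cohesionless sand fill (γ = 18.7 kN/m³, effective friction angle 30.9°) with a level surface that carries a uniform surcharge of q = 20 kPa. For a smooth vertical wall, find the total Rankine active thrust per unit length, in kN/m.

K_a = tan²(45° − φ/2) = 0.3214.
Soil triangle: ½ K_a γ H² = 0.5×0.3214×18.7×9.6² = 277.0 kN/m.
Surcharge rectangle: K_a q H = 0.3214×20×9.6 = 61.71 kN/m.
Total = 277.0 + 61.71 = 338.7 kN/m.

339 kN/m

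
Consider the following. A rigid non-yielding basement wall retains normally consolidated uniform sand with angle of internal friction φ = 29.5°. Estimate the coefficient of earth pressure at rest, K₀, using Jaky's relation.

0.508

K₀ = 1 − sin φ' = 1 − sin 29.5° = 0.5076.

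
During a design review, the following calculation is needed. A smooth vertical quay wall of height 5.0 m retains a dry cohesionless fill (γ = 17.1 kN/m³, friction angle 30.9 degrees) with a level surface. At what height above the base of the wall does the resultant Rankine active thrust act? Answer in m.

K_a = 0.3214.
The pressure distribution is triangular, so the resultant acts at H/3 above the base = 5.0/3 = 1.667 m.

1.67 m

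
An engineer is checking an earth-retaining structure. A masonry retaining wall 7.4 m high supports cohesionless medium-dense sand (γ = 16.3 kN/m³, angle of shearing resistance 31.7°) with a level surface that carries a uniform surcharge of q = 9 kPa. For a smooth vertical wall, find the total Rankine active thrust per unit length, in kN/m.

K_a = tan²(45° − φ/2) = 0.3111.
Soil triangle: ½ K_a γ H² = 0.5×0.3111×16.3×7.4² = 138.8 kN/m.
Surcharge rectangle: K_a q H = 0.3111×9×7.4 = 20.72 kN/m.
Total = 138.8 + 20.72 = 159.5 kN/m.

160 kN/m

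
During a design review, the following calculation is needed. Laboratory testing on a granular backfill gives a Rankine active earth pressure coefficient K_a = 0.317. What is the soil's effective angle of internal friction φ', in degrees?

31.2°

K_a = tan²(45° − φ/2) ⇒ 45° − φ/2 = arctan(√0.317) = 29.38°.
φ = 2(45° − 29.38°) = 31.24°.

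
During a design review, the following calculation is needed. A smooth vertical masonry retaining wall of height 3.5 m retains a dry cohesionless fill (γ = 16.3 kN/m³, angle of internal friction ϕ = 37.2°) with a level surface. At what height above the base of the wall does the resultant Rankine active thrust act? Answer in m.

1.17 m

K_a = 0.2464.
The pressure distribution is triangular, so the resultant acts at H/3 above the base = 3.5/3 = 1.167 m.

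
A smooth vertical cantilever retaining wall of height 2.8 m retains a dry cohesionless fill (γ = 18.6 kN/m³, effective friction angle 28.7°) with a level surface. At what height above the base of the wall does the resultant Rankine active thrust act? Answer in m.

K_a = 0.3511.
The pressure distribution is triangular, so the resultant acts at H/3 above the base = 2.8/3 = 0.9333 m.

0.933 m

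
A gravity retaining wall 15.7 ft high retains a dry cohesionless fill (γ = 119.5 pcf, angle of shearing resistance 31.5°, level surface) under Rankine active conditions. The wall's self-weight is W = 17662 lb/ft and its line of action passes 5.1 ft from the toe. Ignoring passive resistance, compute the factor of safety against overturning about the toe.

3.73

K_a = tan²(45° − 31.5°/2) = 0.3136.
P_a = ½K_aγH² = 0.5×0.3136×119.5×15.7² = 4619 lb/ft, acting at H/3 = 5.233 ft above the base.
Overturning moment M_o = P_a × H/3 = 4619 × 5.233 = 24170.
Resisting moment M_r = W × 5.1 = 17662 × 5.1 = 90080.
FS_overturning = M_r/M_o = 90080/24170 = 3.726.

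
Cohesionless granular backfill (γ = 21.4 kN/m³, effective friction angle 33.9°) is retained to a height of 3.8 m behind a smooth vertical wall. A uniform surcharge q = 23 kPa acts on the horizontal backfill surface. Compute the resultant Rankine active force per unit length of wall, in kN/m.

K_a = tan²(45° − φ/2) = 0.2839.
Soil triangle: ½ K_a γ H² = 0.5×0.2839×21.4×3.8² = 43.87 kN/m.
Surcharge rectangle: K_a q H = 0.2839×23×3.8 = 24.81 kN/m.
Total = 43.87 + 24.81 = 68.68 kN/m.

68.7 kN/m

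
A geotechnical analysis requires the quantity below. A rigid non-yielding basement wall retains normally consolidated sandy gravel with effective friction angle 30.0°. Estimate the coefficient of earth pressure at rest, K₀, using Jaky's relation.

K₀ = 1 − sin φ' = 1 − sin 30.0° = 0.5000.

0.500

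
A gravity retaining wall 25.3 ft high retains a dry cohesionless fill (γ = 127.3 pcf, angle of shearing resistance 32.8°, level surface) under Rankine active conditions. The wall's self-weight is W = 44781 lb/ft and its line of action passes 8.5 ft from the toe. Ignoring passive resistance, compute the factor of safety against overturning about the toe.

K_a = tan²(45° − 32.8°/2) = 0.2973.
P_a = ½K_aγH² = 0.5×0.2973×127.3×25.3² = 12110 lb/ft, acting at H/3 = 8.433 ft above the base.
Overturning moment M_o = P_a × H/3 = 12110 × 8.433 = 102100.
Resisting moment M_r = W × 8.5 = 44781 × 8.5 = 380600.
FS_overturning = M_r/M_o = 380600/102100 = 3.727.

3.73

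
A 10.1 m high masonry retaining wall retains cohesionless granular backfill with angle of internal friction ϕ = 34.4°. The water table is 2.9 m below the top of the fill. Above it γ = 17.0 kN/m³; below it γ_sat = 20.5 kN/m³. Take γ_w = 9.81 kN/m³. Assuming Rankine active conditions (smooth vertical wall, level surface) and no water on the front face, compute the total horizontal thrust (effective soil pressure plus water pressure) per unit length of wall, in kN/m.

450 kN/m

K_a = tan²(45° − φ/2) = 0.2780.
γ' = 20.5 − 9.81 = 10.69 kN/m³. Depth below WT = 7.2 m.
σ'_h at WT = K_a γ d_w = 13.70 kPa; at base = 13.70 + K_a γ' × 7.2 = 35.10 kPa.
P₁ (0–2.9 m) = ½×13.70×2.9 = 19.87. P₂ (2.9–10.1 m) = ½(13.70+35.10)×7.2 = 175.7.
P_w = ½ γ_w h₂² = 0.5×9.81×7.2² = 254.3. Total = 19.87+175.7+254.3 = 449.8 kN/m.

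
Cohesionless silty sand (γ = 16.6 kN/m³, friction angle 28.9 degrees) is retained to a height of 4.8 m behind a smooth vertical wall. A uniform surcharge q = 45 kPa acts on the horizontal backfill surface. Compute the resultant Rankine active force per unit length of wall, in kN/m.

K_a = tan²(45° − φ/2) = 0.3484.
Soil triangle: ½ K_a γ H² = 0.5×0.3484×16.6×4.8² = 66.62 kN/m.
Surcharge rectangle: K_a q H = 0.3484×45×4.8 = 75.25 kN/m.
Total = 66.62 + 75.25 = 141.9 kN/m.

142 kN/m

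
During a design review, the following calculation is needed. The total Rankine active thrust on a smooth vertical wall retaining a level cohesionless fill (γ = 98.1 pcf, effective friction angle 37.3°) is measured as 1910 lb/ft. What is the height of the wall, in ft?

12.6 ft

K_a = 0.2453. P_a = ½ K_a γ H² ⇒ H = √(2P_a/(K_a γ)).
H = √(2×1910/(0.2453×98.1)) = 12.60 ft.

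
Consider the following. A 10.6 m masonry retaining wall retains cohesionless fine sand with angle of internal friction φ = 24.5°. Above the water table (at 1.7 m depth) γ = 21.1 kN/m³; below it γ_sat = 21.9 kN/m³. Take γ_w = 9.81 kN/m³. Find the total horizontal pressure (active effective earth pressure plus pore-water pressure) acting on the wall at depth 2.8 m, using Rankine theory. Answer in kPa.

K_a = (1 − sin φ)/(1 + sin φ) = 0.4137.
γ' = 21.9 − 9.81 = 12.09 kN/m³.
Effective vertical stress at 2.8 m: σ'_v = 21.1×1.7 + 12.09×1.10 = 49.17 kPa.
σ'_h = K_a σ'_v = 0.4137 × 49.17 = 20.34 kPa; u = γ_w × 1.10 = 10.79 kPa.
Total σ_h = 20.34 + 10.79 = 31.13 kPa.

31.1 kPa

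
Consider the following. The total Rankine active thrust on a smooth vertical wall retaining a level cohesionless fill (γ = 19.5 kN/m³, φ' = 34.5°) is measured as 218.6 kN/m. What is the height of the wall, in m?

9.00 m

K_a = 0.2768. P_a = ½ K_a γ H² ⇒ H = √(2P_a/(K_a γ)).
H = √(2×218.6/(0.2768×19.5)) = 9.000 m.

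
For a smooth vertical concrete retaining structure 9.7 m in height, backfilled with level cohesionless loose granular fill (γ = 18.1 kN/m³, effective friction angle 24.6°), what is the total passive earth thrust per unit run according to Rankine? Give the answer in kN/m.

2070 kN/m

K_p = tan²(45° + φ/2) = 2.426.
P_p = ½ K_p γ H² = 0.5 × 2.426 × 18.1 × 9.7² = 2066 kN/m.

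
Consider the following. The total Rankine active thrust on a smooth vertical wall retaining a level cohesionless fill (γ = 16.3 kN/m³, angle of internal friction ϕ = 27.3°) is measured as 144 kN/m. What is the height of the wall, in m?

6.90 m

K_a = 0.3711. P_a = ½ K_a γ H² ⇒ H = √(2P_a/(K_a γ)).
H = √(2×144/(0.3711×16.3)) = 6.900 m.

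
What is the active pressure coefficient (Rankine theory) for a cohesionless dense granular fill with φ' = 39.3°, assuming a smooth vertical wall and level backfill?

K_a = (1 − sin φ)/(1 + sin φ) = (1 − sin 39.3°)/(1 + sin 39.3°) = 0.2245.

0.224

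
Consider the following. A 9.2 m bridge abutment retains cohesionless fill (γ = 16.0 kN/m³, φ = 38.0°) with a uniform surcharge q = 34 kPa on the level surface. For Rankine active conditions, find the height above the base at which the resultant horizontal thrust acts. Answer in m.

K_a = 0.2379.
Triangular part P₁ = ½K_aγH² = 161.1 at H/3 = 3.067 m; rectangular part P₂ = K_a q H = 74.41 at H/2 = 4.600 m.
ȳ = (P₁·3.067 + P₂·4.600)/(P₁+P₂) = 3.551 m.

3.55 m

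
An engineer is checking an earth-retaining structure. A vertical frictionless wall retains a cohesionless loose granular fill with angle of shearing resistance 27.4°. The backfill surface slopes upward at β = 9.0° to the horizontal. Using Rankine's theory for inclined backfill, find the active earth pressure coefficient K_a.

0.386

K_a = cos β · (cos β − √(cos²β − cos²φ)) / (cos β + √(cos²β − cos²φ)).
cos β = 0.9877, cos φ = 0.8878, √(cos²β − cos²φ) = 0.4328.
K_a = 0.9877 × (0.9877 − 0.4328)/(0.9877 + 0.4328) = 0.3858.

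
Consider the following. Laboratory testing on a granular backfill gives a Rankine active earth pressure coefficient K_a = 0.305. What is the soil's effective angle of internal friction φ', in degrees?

K_a = tan²(45° − φ/2) ⇒ 45° − φ/2 = arctan(√0.305) = 28.91°.
φ = 2(45° − 28.91°) = 32.18°.

32.2°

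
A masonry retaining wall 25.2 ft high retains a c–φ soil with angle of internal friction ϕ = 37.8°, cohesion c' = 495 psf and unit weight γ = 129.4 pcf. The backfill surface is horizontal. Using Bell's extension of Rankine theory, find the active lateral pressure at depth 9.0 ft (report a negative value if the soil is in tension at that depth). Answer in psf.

K_a = (1 − sin φ)/(1 + sin φ) = 0.2400.
σ_a = K_a γ z − 2c√K_a = 0.2400×129.4×9.0 − 2×495×0.4899 = -205.5 psf.

-205 psf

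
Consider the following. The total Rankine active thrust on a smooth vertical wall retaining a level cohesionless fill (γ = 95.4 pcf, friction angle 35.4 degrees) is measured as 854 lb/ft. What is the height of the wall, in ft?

8.20 ft

K_a = 0.2664. P_a = ½ K_a γ H² ⇒ H = √(2P_a/(K_a γ)).
H = √(2×854/(0.2664×95.4)) = 8.198 ft.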